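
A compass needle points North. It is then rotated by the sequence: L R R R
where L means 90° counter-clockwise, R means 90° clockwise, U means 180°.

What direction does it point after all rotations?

Answer: Final heading: South

Derivation:
Start: North
  L (left (90° counter-clockwise)) -> West
  R (right (90° clockwise)) -> North
  R (right (90° clockwise)) -> East
  R (right (90° clockwise)) -> South
Final: South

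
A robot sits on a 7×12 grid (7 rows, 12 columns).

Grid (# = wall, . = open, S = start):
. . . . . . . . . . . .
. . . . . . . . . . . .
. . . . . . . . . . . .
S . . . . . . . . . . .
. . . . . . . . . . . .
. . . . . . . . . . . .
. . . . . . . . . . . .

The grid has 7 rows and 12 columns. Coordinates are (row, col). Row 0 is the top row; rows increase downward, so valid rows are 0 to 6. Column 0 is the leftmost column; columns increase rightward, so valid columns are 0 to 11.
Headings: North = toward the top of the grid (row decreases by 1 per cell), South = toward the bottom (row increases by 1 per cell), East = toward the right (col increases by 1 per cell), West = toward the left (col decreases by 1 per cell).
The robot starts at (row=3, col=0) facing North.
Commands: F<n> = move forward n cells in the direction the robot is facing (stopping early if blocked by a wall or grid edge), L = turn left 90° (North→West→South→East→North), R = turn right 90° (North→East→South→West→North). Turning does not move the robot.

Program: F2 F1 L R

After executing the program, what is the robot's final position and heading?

Start: (row=3, col=0), facing North
  F2: move forward 2, now at (row=1, col=0)
  F1: move forward 1, now at (row=0, col=0)
  L: turn left, now facing West
  R: turn right, now facing North
Final: (row=0, col=0), facing North

Answer: Final position: (row=0, col=0), facing North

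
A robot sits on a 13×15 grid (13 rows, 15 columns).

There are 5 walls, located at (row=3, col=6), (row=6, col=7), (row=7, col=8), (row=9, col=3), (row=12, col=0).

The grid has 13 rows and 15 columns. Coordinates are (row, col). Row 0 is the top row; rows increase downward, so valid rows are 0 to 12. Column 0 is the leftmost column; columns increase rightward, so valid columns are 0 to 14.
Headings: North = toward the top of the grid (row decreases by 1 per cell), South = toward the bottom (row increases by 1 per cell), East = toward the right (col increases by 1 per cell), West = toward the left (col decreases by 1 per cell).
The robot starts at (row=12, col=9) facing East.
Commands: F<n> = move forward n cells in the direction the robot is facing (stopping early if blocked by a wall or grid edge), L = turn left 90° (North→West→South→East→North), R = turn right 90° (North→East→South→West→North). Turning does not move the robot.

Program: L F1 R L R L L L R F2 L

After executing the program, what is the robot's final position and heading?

Answer: Final position: (row=11, col=7), facing South

Derivation:
Start: (row=12, col=9), facing East
  L: turn left, now facing North
  F1: move forward 1, now at (row=11, col=9)
  R: turn right, now facing East
  L: turn left, now facing North
  R: turn right, now facing East
  L: turn left, now facing North
  L: turn left, now facing West
  L: turn left, now facing South
  R: turn right, now facing West
  F2: move forward 2, now at (row=11, col=7)
  L: turn left, now facing South
Final: (row=11, col=7), facing South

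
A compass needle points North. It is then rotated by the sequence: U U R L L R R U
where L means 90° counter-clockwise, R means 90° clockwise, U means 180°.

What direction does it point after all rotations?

Answer: Final heading: West

Derivation:
Start: North
  U (U-turn (180°)) -> South
  U (U-turn (180°)) -> North
  R (right (90° clockwise)) -> East
  L (left (90° counter-clockwise)) -> North
  L (left (90° counter-clockwise)) -> West
  R (right (90° clockwise)) -> North
  R (right (90° clockwise)) -> East
  U (U-turn (180°)) -> West
Final: West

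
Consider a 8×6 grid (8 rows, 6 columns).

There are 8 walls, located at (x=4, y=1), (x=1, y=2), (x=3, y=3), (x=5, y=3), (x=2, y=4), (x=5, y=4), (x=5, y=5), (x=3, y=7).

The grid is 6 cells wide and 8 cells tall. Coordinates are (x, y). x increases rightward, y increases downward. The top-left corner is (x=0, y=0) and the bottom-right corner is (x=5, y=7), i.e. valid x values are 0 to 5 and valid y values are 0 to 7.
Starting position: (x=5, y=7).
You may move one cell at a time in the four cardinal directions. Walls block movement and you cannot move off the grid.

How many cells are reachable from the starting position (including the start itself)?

BFS flood-fill from (x=5, y=7):
  Distance 0: (x=5, y=7)
  Distance 1: (x=5, y=6), (x=4, y=7)
  Distance 2: (x=4, y=6)
  Distance 3: (x=4, y=5), (x=3, y=6)
  Distance 4: (x=4, y=4), (x=3, y=5), (x=2, y=6)
  Distance 5: (x=4, y=3), (x=3, y=4), (x=2, y=5), (x=1, y=6), (x=2, y=7)
  Distance 6: (x=4, y=2), (x=1, y=5), (x=0, y=6), (x=1, y=7)
  Distance 7: (x=3, y=2), (x=5, y=2), (x=1, y=4), (x=0, y=5), (x=0, y=7)
  Distance 8: (x=3, y=1), (x=5, y=1), (x=2, y=2), (x=1, y=3), (x=0, y=4)
  Distance 9: (x=3, y=0), (x=5, y=0), (x=2, y=1), (x=0, y=3), (x=2, y=3)
  Distance 10: (x=2, y=0), (x=4, y=0), (x=1, y=1), (x=0, y=2)
  Distance 11: (x=1, y=0), (x=0, y=1)
  Distance 12: (x=0, y=0)
Total reachable: 40 (grid has 40 open cells total)

Answer: Reachable cells: 40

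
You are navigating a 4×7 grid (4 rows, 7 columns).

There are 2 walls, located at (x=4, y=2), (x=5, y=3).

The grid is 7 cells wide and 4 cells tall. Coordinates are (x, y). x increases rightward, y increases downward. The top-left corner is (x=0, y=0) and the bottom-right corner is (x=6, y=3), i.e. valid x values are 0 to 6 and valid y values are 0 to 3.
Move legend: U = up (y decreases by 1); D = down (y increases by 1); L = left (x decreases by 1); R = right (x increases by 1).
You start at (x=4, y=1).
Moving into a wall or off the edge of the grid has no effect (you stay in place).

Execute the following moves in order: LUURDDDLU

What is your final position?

Start: (x=4, y=1)
  L (left): (x=4, y=1) -> (x=3, y=1)
  U (up): (x=3, y=1) -> (x=3, y=0)
  U (up): blocked, stay at (x=3, y=0)
  R (right): (x=3, y=0) -> (x=4, y=0)
  D (down): (x=4, y=0) -> (x=4, y=1)
  D (down): blocked, stay at (x=4, y=1)
  D (down): blocked, stay at (x=4, y=1)
  L (left): (x=4, y=1) -> (x=3, y=1)
  U (up): (x=3, y=1) -> (x=3, y=0)
Final: (x=3, y=0)

Answer: Final position: (x=3, y=0)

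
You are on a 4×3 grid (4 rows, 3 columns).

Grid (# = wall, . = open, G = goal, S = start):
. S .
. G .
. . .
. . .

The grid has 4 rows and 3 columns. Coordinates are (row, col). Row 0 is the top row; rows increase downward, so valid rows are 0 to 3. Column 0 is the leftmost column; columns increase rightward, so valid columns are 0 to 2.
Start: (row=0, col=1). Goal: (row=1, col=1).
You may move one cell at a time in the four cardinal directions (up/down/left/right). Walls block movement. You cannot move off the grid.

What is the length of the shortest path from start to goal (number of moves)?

BFS from (row=0, col=1) until reaching (row=1, col=1):
  Distance 0: (row=0, col=1)
  Distance 1: (row=0, col=0), (row=0, col=2), (row=1, col=1)  <- goal reached here
One shortest path (1 moves): (row=0, col=1) -> (row=1, col=1)

Answer: Shortest path length: 1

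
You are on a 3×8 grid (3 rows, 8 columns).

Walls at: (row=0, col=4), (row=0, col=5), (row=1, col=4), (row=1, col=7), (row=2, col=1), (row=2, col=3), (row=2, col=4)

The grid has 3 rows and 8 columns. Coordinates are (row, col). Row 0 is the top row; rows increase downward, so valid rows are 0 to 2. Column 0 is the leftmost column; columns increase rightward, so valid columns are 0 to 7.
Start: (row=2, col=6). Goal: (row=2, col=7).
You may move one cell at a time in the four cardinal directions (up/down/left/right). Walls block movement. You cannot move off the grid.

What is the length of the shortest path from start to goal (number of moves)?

BFS from (row=2, col=6) until reaching (row=2, col=7):
  Distance 0: (row=2, col=6)
  Distance 1: (row=1, col=6), (row=2, col=5), (row=2, col=7)  <- goal reached here
One shortest path (1 moves): (row=2, col=6) -> (row=2, col=7)

Answer: Shortest path length: 1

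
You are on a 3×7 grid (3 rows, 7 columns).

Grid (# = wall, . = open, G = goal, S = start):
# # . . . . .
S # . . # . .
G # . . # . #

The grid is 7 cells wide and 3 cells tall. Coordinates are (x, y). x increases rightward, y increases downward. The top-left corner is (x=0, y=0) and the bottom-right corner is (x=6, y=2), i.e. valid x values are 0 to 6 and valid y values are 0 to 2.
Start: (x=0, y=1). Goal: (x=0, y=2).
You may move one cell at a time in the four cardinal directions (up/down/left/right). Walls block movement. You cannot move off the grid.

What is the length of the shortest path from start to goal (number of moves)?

Answer: Shortest path length: 1

Derivation:
BFS from (x=0, y=1) until reaching (x=0, y=2):
  Distance 0: (x=0, y=1)
  Distance 1: (x=0, y=2)  <- goal reached here
One shortest path (1 moves): (x=0, y=1) -> (x=0, y=2)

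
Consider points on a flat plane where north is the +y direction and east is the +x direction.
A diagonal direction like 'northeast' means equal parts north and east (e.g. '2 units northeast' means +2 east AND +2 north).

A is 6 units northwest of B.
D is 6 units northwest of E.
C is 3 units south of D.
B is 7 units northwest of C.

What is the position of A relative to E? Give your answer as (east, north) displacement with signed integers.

Place E at the origin (east=0, north=0).
  D is 6 units northwest of E: delta (east=-6, north=+6); D at (east=-6, north=6).
  C is 3 units south of D: delta (east=+0, north=-3); C at (east=-6, north=3).
  B is 7 units northwest of C: delta (east=-7, north=+7); B at (east=-13, north=10).
  A is 6 units northwest of B: delta (east=-6, north=+6); A at (east=-19, north=16).
Therefore A relative to E: (east=-19, north=16).

Answer: A is at (east=-19, north=16) relative to E.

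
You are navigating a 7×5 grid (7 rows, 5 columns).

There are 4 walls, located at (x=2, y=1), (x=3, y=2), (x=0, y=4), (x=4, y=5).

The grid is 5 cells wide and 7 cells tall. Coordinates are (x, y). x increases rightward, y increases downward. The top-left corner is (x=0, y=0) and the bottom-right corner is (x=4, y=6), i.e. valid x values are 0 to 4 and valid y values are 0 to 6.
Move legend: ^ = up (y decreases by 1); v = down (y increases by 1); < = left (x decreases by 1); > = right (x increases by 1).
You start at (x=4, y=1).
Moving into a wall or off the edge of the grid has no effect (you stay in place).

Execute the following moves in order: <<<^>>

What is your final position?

Answer: Final position: (x=4, y=0)

Derivation:
Start: (x=4, y=1)
  < (left): (x=4, y=1) -> (x=3, y=1)
  < (left): blocked, stay at (x=3, y=1)
  < (left): blocked, stay at (x=3, y=1)
  ^ (up): (x=3, y=1) -> (x=3, y=0)
  > (right): (x=3, y=0) -> (x=4, y=0)
  > (right): blocked, stay at (x=4, y=0)
Final: (x=4, y=0)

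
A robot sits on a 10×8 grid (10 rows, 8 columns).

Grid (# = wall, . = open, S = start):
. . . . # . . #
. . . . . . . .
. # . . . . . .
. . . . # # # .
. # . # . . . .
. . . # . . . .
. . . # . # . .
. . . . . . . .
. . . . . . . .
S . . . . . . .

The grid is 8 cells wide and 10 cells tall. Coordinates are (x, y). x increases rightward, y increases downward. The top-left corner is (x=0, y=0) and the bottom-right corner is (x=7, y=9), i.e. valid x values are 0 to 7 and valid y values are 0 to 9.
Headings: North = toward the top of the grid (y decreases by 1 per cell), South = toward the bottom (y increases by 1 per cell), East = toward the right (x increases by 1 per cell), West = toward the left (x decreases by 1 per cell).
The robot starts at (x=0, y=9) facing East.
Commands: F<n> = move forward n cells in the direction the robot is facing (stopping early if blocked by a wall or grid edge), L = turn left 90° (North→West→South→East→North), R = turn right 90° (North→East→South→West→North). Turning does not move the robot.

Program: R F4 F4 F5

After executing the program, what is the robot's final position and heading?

Start: (x=0, y=9), facing East
  R: turn right, now facing South
  F4: move forward 0/4 (blocked), now at (x=0, y=9)
  F4: move forward 0/4 (blocked), now at (x=0, y=9)
  F5: move forward 0/5 (blocked), now at (x=0, y=9)
Final: (x=0, y=9), facing South

Answer: Final position: (x=0, y=9), facing South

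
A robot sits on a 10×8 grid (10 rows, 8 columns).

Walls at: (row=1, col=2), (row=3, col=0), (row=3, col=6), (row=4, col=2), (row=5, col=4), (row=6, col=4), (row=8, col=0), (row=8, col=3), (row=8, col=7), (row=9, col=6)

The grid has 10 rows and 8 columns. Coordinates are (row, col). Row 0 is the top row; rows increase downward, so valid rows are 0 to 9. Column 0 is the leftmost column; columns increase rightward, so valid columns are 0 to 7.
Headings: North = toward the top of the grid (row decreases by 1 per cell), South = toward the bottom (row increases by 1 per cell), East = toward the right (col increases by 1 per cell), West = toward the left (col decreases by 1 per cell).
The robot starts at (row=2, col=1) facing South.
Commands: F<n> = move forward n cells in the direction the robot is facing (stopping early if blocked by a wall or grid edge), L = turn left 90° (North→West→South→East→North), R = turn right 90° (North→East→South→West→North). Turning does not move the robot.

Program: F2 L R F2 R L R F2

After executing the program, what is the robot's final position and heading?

Answer: Final position: (row=6, col=0), facing West

Derivation:
Start: (row=2, col=1), facing South
  F2: move forward 2, now at (row=4, col=1)
  L: turn left, now facing East
  R: turn right, now facing South
  F2: move forward 2, now at (row=6, col=1)
  R: turn right, now facing West
  L: turn left, now facing South
  R: turn right, now facing West
  F2: move forward 1/2 (blocked), now at (row=6, col=0)
Final: (row=6, col=0), facing West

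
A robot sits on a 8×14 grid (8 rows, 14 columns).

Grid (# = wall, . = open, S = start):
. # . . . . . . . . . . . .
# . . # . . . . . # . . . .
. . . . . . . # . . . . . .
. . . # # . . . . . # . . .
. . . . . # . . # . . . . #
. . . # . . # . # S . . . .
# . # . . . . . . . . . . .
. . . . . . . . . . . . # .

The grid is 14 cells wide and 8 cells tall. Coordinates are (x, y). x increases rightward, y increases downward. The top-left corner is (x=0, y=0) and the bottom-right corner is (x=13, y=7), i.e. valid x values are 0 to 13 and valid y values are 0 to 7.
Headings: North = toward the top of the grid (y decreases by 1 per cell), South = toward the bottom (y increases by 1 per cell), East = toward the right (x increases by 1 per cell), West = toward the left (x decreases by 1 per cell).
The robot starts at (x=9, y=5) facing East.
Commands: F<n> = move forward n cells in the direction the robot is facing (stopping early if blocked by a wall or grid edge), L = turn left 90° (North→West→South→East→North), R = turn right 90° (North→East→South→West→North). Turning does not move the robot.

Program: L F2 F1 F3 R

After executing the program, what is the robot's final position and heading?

Start: (x=9, y=5), facing East
  L: turn left, now facing North
  F2: move forward 2, now at (x=9, y=3)
  F1: move forward 1, now at (x=9, y=2)
  F3: move forward 0/3 (blocked), now at (x=9, y=2)
  R: turn right, now facing East
Final: (x=9, y=2), facing East

Answer: Final position: (x=9, y=2), facing East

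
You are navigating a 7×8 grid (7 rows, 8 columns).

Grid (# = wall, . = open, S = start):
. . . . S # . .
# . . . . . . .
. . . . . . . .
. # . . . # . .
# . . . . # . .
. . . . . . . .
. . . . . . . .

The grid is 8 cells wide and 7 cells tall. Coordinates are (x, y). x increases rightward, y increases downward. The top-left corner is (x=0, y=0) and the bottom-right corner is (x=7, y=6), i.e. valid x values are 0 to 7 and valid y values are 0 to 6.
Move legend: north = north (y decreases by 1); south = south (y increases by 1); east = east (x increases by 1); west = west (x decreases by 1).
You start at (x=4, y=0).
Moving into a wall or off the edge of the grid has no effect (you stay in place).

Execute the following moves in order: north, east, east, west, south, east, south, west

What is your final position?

Start: (x=4, y=0)
  north (north): blocked, stay at (x=4, y=0)
  east (east): blocked, stay at (x=4, y=0)
  east (east): blocked, stay at (x=4, y=0)
  west (west): (x=4, y=0) -> (x=3, y=0)
  south (south): (x=3, y=0) -> (x=3, y=1)
  east (east): (x=3, y=1) -> (x=4, y=1)
  south (south): (x=4, y=1) -> (x=4, y=2)
  west (west): (x=4, y=2) -> (x=3, y=2)
Final: (x=3, y=2)

Answer: Final position: (x=3, y=2)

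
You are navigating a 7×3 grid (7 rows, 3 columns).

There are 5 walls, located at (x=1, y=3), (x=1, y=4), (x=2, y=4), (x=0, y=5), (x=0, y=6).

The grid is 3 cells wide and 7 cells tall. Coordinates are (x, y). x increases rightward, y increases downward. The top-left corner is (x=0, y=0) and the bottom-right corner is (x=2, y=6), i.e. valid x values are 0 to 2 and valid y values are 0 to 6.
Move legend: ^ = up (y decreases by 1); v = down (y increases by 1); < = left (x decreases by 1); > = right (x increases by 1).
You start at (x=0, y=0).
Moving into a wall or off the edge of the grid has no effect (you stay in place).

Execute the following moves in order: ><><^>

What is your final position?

Answer: Final position: (x=1, y=0)

Derivation:
Start: (x=0, y=0)
  > (right): (x=0, y=0) -> (x=1, y=0)
  < (left): (x=1, y=0) -> (x=0, y=0)
  > (right): (x=0, y=0) -> (x=1, y=0)
  < (left): (x=1, y=0) -> (x=0, y=0)
  ^ (up): blocked, stay at (x=0, y=0)
  > (right): (x=0, y=0) -> (x=1, y=0)
Final: (x=1, y=0)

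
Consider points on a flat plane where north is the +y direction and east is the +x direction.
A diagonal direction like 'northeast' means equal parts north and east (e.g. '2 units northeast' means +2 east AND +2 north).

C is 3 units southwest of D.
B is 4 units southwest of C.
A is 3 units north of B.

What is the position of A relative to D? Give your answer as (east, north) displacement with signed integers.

Place D at the origin (east=0, north=0).
  C is 3 units southwest of D: delta (east=-3, north=-3); C at (east=-3, north=-3).
  B is 4 units southwest of C: delta (east=-4, north=-4); B at (east=-7, north=-7).
  A is 3 units north of B: delta (east=+0, north=+3); A at (east=-7, north=-4).
Therefore A relative to D: (east=-7, north=-4).

Answer: A is at (east=-7, north=-4) relative to D.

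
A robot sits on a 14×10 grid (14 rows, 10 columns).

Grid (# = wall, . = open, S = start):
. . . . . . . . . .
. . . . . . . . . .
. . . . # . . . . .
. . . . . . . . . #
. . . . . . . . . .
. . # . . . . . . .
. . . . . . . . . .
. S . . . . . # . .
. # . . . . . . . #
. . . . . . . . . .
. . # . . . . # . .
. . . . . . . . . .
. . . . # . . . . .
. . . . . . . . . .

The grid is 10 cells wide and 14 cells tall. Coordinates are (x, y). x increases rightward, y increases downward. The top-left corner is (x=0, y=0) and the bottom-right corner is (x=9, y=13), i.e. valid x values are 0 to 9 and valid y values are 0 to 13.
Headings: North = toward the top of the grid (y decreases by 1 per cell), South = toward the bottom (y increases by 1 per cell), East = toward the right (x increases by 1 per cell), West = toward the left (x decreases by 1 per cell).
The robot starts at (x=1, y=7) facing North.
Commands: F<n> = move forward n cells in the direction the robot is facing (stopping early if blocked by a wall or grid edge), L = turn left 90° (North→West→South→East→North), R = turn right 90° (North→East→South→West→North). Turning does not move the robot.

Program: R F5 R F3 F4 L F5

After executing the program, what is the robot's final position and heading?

Start: (x=1, y=7), facing North
  R: turn right, now facing East
  F5: move forward 5, now at (x=6, y=7)
  R: turn right, now facing South
  F3: move forward 3, now at (x=6, y=10)
  F4: move forward 3/4 (blocked), now at (x=6, y=13)
  L: turn left, now facing East
  F5: move forward 3/5 (blocked), now at (x=9, y=13)
Final: (x=9, y=13), facing East

Answer: Final position: (x=9, y=13), facing East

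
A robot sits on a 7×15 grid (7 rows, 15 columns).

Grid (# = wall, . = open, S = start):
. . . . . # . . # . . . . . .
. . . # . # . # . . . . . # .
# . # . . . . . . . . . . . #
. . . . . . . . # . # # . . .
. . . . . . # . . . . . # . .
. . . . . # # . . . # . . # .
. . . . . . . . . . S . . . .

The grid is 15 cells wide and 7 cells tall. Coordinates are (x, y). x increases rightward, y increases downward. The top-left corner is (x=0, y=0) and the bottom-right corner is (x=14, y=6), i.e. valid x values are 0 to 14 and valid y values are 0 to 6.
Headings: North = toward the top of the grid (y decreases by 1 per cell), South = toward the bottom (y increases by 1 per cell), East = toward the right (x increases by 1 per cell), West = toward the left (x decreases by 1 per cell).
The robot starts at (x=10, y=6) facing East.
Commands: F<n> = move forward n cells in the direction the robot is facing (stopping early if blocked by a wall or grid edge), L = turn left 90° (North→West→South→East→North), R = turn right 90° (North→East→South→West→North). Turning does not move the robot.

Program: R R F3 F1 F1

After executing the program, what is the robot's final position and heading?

Start: (x=10, y=6), facing East
  R: turn right, now facing South
  R: turn right, now facing West
  F3: move forward 3, now at (x=7, y=6)
  F1: move forward 1, now at (x=6, y=6)
  F1: move forward 1, now at (x=5, y=6)
Final: (x=5, y=6), facing West

Answer: Final position: (x=5, y=6), facing West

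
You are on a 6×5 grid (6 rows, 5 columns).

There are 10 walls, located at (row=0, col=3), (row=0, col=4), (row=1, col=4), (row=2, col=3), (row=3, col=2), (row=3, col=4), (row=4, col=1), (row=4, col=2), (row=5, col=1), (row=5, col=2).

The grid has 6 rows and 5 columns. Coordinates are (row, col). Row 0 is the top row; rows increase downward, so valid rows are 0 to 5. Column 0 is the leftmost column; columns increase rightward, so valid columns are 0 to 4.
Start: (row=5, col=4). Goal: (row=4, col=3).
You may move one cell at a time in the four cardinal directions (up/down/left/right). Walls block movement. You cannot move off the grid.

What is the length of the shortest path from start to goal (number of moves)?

Answer: Shortest path length: 2

Derivation:
BFS from (row=5, col=4) until reaching (row=4, col=3):
  Distance 0: (row=5, col=4)
  Distance 1: (row=4, col=4), (row=5, col=3)
  Distance 2: (row=4, col=3)  <- goal reached here
One shortest path (2 moves): (row=5, col=4) -> (row=5, col=3) -> (row=4, col=3)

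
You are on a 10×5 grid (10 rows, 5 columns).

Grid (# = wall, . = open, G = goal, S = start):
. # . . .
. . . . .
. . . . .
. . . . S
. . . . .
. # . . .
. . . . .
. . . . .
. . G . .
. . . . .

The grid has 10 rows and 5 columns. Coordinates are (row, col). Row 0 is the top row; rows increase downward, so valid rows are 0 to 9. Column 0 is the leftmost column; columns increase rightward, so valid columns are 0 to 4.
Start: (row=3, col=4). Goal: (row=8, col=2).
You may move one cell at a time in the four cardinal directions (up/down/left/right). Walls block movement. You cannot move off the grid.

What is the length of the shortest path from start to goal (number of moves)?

Answer: Shortest path length: 7

Derivation:
BFS from (row=3, col=4) until reaching (row=8, col=2):
  Distance 0: (row=3, col=4)
  Distance 1: (row=2, col=4), (row=3, col=3), (row=4, col=4)
  Distance 2: (row=1, col=4), (row=2, col=3), (row=3, col=2), (row=4, col=3), (row=5, col=4)
  Distance 3: (row=0, col=4), (row=1, col=3), (row=2, col=2), (row=3, col=1), (row=4, col=2), (row=5, col=3), (row=6, col=4)
  Distance 4: (row=0, col=3), (row=1, col=2), (row=2, col=1), (row=3, col=0), (row=4, col=1), (row=5, col=2), (row=6, col=3), (row=7, col=4)
  Distance 5: (row=0, col=2), (row=1, col=1), (row=2, col=0), (row=4, col=0), (row=6, col=2), (row=7, col=3), (row=8, col=4)
  Distance 6: (row=1, col=0), (row=5, col=0), (row=6, col=1), (row=7, col=2), (row=8, col=3), (row=9, col=4)
  Distance 7: (row=0, col=0), (row=6, col=0), (row=7, col=1), (row=8, col=2), (row=9, col=3)  <- goal reached here
One shortest path (7 moves): (row=3, col=4) -> (row=3, col=3) -> (row=3, col=2) -> (row=4, col=2) -> (row=5, col=2) -> (row=6, col=2) -> (row=7, col=2) -> (row=8, col=2)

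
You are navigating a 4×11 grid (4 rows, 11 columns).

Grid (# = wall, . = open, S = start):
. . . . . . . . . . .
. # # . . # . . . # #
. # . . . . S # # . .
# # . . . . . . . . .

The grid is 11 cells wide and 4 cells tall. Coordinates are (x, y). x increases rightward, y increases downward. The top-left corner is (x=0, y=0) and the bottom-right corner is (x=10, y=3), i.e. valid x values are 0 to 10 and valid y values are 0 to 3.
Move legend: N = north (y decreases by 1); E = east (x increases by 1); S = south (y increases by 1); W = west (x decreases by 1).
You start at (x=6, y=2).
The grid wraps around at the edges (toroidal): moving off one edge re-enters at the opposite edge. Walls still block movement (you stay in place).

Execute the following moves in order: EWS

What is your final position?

Start: (x=6, y=2)
  E (east): blocked, stay at (x=6, y=2)
  W (west): (x=6, y=2) -> (x=5, y=2)
  S (south): (x=5, y=2) -> (x=5, y=3)
Final: (x=5, y=3)

Answer: Final position: (x=5, y=3)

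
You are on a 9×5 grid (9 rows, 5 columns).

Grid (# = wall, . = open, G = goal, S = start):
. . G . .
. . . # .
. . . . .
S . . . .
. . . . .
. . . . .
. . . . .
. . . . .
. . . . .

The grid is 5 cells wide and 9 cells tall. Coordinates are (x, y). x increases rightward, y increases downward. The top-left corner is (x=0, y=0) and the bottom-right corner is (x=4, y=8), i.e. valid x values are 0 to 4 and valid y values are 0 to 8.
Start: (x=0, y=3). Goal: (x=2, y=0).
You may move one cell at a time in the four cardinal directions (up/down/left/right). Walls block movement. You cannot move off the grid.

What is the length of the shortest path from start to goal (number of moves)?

BFS from (x=0, y=3) until reaching (x=2, y=0):
  Distance 0: (x=0, y=3)
  Distance 1: (x=0, y=2), (x=1, y=3), (x=0, y=4)
  Distance 2: (x=0, y=1), (x=1, y=2), (x=2, y=3), (x=1, y=4), (x=0, y=5)
  Distance 3: (x=0, y=0), (x=1, y=1), (x=2, y=2), (x=3, y=3), (x=2, y=4), (x=1, y=5), (x=0, y=6)
  Distance 4: (x=1, y=0), (x=2, y=1), (x=3, y=2), (x=4, y=3), (x=3, y=4), (x=2, y=5), (x=1, y=6), (x=0, y=7)
  Distance 5: (x=2, y=0), (x=4, y=2), (x=4, y=4), (x=3, y=5), (x=2, y=6), (x=1, y=7), (x=0, y=8)  <- goal reached here
One shortest path (5 moves): (x=0, y=3) -> (x=1, y=3) -> (x=2, y=3) -> (x=2, y=2) -> (x=2, y=1) -> (x=2, y=0)

Answer: Shortest path length: 5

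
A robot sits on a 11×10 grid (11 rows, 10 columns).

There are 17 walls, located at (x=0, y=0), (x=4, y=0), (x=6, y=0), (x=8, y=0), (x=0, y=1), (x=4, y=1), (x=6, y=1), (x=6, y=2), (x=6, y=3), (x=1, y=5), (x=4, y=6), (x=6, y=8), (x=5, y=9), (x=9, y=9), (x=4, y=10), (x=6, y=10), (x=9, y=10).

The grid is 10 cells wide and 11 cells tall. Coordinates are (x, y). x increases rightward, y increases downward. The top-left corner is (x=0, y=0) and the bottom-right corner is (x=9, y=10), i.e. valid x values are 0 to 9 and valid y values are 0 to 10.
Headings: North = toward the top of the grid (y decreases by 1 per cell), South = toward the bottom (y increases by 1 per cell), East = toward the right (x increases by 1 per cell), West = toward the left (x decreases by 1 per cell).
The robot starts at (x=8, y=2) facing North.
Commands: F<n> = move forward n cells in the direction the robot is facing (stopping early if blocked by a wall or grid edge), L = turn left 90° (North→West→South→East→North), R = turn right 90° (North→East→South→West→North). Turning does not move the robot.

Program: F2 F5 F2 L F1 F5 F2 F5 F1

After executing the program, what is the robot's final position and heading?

Answer: Final position: (x=7, y=1), facing West

Derivation:
Start: (x=8, y=2), facing North
  F2: move forward 1/2 (blocked), now at (x=8, y=1)
  F5: move forward 0/5 (blocked), now at (x=8, y=1)
  F2: move forward 0/2 (blocked), now at (x=8, y=1)
  L: turn left, now facing West
  F1: move forward 1, now at (x=7, y=1)
  F5: move forward 0/5 (blocked), now at (x=7, y=1)
  F2: move forward 0/2 (blocked), now at (x=7, y=1)
  F5: move forward 0/5 (blocked), now at (x=7, y=1)
  F1: move forward 0/1 (blocked), now at (x=7, y=1)
Final: (x=7, y=1), facing West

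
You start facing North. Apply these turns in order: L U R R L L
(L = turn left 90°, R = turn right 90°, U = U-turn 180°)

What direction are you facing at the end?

Answer: Final heading: East

Derivation:
Start: North
  L (left (90° counter-clockwise)) -> West
  U (U-turn (180°)) -> East
  R (right (90° clockwise)) -> South
  R (right (90° clockwise)) -> West
  L (left (90° counter-clockwise)) -> South
  L (left (90° counter-clockwise)) -> East
Final: East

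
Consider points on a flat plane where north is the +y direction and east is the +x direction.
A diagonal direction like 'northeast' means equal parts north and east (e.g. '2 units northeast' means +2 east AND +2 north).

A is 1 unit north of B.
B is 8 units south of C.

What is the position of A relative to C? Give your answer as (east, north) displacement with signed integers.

Answer: A is at (east=0, north=-7) relative to C.

Derivation:
Place C at the origin (east=0, north=0).
  B is 8 units south of C: delta (east=+0, north=-8); B at (east=0, north=-8).
  A is 1 unit north of B: delta (east=+0, north=+1); A at (east=0, north=-7).
Therefore A relative to C: (east=0, north=-7).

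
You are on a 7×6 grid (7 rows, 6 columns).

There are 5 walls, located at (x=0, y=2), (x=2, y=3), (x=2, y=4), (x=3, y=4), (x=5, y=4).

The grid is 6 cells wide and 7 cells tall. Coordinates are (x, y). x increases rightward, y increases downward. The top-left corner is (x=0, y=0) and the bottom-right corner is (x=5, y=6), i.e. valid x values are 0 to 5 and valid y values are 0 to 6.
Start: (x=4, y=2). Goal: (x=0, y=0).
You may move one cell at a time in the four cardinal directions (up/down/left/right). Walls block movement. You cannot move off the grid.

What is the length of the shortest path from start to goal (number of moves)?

BFS from (x=4, y=2) until reaching (x=0, y=0):
  Distance 0: (x=4, y=2)
  Distance 1: (x=4, y=1), (x=3, y=2), (x=5, y=2), (x=4, y=3)
  Distance 2: (x=4, y=0), (x=3, y=1), (x=5, y=1), (x=2, y=2), (x=3, y=3), (x=5, y=3), (x=4, y=4)
  Distance 3: (x=3, y=0), (x=5, y=0), (x=2, y=1), (x=1, y=2), (x=4, y=5)
  Distance 4: (x=2, y=0), (x=1, y=1), (x=1, y=3), (x=3, y=5), (x=5, y=5), (x=4, y=6)
  Distance 5: (x=1, y=0), (x=0, y=1), (x=0, y=3), (x=1, y=4), (x=2, y=5), (x=3, y=6), (x=5, y=6)
  Distance 6: (x=0, y=0), (x=0, y=4), (x=1, y=5), (x=2, y=6)  <- goal reached here
One shortest path (6 moves): (x=4, y=2) -> (x=3, y=2) -> (x=2, y=2) -> (x=1, y=2) -> (x=1, y=1) -> (x=0, y=1) -> (x=0, y=0)

Answer: Shortest path length: 6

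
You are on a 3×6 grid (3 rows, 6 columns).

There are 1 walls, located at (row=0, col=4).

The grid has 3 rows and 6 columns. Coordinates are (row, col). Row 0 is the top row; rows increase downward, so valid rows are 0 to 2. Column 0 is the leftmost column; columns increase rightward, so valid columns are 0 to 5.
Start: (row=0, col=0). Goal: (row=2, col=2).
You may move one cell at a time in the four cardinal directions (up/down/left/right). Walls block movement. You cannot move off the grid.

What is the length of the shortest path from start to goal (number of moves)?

Answer: Shortest path length: 4

Derivation:
BFS from (row=0, col=0) until reaching (row=2, col=2):
  Distance 0: (row=0, col=0)
  Distance 1: (row=0, col=1), (row=1, col=0)
  Distance 2: (row=0, col=2), (row=1, col=1), (row=2, col=0)
  Distance 3: (row=0, col=3), (row=1, col=2), (row=2, col=1)
  Distance 4: (row=1, col=3), (row=2, col=2)  <- goal reached here
One shortest path (4 moves): (row=0, col=0) -> (row=0, col=1) -> (row=0, col=2) -> (row=1, col=2) -> (row=2, col=2)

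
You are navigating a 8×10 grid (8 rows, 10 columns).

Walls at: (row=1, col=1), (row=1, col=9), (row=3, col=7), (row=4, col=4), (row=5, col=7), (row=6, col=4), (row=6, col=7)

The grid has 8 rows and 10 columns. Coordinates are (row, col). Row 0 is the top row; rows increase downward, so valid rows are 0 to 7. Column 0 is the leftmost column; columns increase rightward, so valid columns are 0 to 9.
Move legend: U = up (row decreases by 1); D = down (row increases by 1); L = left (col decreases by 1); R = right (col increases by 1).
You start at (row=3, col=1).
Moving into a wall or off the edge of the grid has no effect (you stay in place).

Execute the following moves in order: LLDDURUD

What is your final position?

Start: (row=3, col=1)
  L (left): (row=3, col=1) -> (row=3, col=0)
  L (left): blocked, stay at (row=3, col=0)
  D (down): (row=3, col=0) -> (row=4, col=0)
  D (down): (row=4, col=0) -> (row=5, col=0)
  U (up): (row=5, col=0) -> (row=4, col=0)
  R (right): (row=4, col=0) -> (row=4, col=1)
  U (up): (row=4, col=1) -> (row=3, col=1)
  D (down): (row=3, col=1) -> (row=4, col=1)
Final: (row=4, col=1)

Answer: Final position: (row=4, col=1)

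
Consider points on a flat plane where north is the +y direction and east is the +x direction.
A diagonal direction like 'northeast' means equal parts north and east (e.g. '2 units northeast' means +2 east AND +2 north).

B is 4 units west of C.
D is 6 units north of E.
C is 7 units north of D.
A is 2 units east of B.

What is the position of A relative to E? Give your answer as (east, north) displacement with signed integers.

Place E at the origin (east=0, north=0).
  D is 6 units north of E: delta (east=+0, north=+6); D at (east=0, north=6).
  C is 7 units north of D: delta (east=+0, north=+7); C at (east=0, north=13).
  B is 4 units west of C: delta (east=-4, north=+0); B at (east=-4, north=13).
  A is 2 units east of B: delta (east=+2, north=+0); A at (east=-2, north=13).
Therefore A relative to E: (east=-2, north=13).

Answer: A is at (east=-2, north=13) relative to E.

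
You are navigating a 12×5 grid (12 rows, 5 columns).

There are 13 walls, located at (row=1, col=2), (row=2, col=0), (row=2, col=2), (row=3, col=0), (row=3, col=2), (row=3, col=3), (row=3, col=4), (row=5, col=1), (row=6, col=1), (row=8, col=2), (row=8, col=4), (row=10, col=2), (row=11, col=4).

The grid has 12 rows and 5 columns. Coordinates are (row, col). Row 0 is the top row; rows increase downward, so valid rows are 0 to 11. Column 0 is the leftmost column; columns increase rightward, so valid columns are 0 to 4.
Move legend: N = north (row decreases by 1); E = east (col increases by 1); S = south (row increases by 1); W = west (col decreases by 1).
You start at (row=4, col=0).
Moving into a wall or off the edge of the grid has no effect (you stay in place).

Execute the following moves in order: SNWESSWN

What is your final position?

Answer: Final position: (row=4, col=0)

Derivation:
Start: (row=4, col=0)
  S (south): (row=4, col=0) -> (row=5, col=0)
  N (north): (row=5, col=0) -> (row=4, col=0)
  W (west): blocked, stay at (row=4, col=0)
  E (east): (row=4, col=0) -> (row=4, col=1)
  S (south): blocked, stay at (row=4, col=1)
  S (south): blocked, stay at (row=4, col=1)
  W (west): (row=4, col=1) -> (row=4, col=0)
  N (north): blocked, stay at (row=4, col=0)
Final: (row=4, col=0)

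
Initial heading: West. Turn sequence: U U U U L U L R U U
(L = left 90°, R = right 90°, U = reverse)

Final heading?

Start: West
  U (U-turn (180°)) -> East
  U (U-turn (180°)) -> West
  U (U-turn (180°)) -> East
  U (U-turn (180°)) -> West
  L (left (90° counter-clockwise)) -> South
  U (U-turn (180°)) -> North
  L (left (90° counter-clockwise)) -> West
  R (right (90° clockwise)) -> North
  U (U-turn (180°)) -> South
  U (U-turn (180°)) -> North
Final: North

Answer: Final heading: North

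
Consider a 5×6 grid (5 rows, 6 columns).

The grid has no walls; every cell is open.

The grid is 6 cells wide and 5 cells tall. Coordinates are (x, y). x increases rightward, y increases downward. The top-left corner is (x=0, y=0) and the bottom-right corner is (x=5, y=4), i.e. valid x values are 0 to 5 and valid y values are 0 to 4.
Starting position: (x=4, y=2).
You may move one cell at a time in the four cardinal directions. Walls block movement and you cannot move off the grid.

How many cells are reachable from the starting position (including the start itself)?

Answer: Reachable cells: 30

Derivation:
BFS flood-fill from (x=4, y=2):
  Distance 0: (x=4, y=2)
  Distance 1: (x=4, y=1), (x=3, y=2), (x=5, y=2), (x=4, y=3)
  Distance 2: (x=4, y=0), (x=3, y=1), (x=5, y=1), (x=2, y=2), (x=3, y=3), (x=5, y=3), (x=4, y=4)
  Distance 3: (x=3, y=0), (x=5, y=0), (x=2, y=1), (x=1, y=2), (x=2, y=3), (x=3, y=4), (x=5, y=4)
  Distance 4: (x=2, y=0), (x=1, y=1), (x=0, y=2), (x=1, y=3), (x=2, y=4)
  Distance 5: (x=1, y=0), (x=0, y=1), (x=0, y=3), (x=1, y=4)
  Distance 6: (x=0, y=0), (x=0, y=4)
Total reachable: 30 (grid has 30 open cells total)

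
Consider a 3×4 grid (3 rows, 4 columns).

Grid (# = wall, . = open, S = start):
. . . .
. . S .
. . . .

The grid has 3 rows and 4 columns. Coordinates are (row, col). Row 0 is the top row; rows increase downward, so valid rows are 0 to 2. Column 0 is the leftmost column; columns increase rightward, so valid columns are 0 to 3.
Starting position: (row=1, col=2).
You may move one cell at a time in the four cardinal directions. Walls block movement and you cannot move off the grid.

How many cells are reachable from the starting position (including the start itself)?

BFS flood-fill from (row=1, col=2):
  Distance 0: (row=1, col=2)
  Distance 1: (row=0, col=2), (row=1, col=1), (row=1, col=3), (row=2, col=2)
  Distance 2: (row=0, col=1), (row=0, col=3), (row=1, col=0), (row=2, col=1), (row=2, col=3)
  Distance 3: (row=0, col=0), (row=2, col=0)
Total reachable: 12 (grid has 12 open cells total)

Answer: Reachable cells: 12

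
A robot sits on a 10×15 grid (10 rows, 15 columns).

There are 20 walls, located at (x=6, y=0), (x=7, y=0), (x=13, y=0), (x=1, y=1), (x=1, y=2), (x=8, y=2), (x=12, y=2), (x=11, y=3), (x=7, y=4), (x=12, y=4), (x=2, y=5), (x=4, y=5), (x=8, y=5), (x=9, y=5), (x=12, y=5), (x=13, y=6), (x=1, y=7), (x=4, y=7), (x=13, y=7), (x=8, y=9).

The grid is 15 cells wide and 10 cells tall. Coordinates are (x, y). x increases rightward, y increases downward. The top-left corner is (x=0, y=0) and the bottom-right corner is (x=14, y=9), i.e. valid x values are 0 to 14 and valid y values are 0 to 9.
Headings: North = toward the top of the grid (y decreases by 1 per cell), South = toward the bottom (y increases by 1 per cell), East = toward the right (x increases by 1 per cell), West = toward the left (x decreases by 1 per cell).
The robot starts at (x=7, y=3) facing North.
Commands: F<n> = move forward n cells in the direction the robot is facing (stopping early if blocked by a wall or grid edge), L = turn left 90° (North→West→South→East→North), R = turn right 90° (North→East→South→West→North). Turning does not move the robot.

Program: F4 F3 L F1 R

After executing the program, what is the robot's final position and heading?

Answer: Final position: (x=6, y=1), facing North

Derivation:
Start: (x=7, y=3), facing North
  F4: move forward 2/4 (blocked), now at (x=7, y=1)
  F3: move forward 0/3 (blocked), now at (x=7, y=1)
  L: turn left, now facing West
  F1: move forward 1, now at (x=6, y=1)
  R: turn right, now facing North
Final: (x=6, y=1), facing North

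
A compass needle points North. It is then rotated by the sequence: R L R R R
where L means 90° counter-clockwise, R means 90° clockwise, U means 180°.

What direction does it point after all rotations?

Start: North
  R (right (90° clockwise)) -> East
  L (left (90° counter-clockwise)) -> North
  R (right (90° clockwise)) -> East
  R (right (90° clockwise)) -> South
  R (right (90° clockwise)) -> West
Final: West

Answer: Final heading: West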